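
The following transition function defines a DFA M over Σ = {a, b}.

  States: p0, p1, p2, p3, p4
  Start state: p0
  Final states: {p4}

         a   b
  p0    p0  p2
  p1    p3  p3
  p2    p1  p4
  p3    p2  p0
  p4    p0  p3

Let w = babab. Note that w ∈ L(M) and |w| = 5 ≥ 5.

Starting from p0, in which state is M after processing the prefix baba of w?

Run of M on the first 4 characters of w = b a b a:
  step 0: p0  (start)
  step 1: p2  (read b: p0→p2)
  step 2: p1  (read a: p2→p1)
  step 3: p3  (read b: p1→p3)
  step 4: p2  (read a: p3→p2)

After reading 4 characters, M is in state p2.
(This kind of state-tracing is the core of the pumping-lemma construction: with 5 states, pigeonhole forces a repeat within the first 5 steps.)

p2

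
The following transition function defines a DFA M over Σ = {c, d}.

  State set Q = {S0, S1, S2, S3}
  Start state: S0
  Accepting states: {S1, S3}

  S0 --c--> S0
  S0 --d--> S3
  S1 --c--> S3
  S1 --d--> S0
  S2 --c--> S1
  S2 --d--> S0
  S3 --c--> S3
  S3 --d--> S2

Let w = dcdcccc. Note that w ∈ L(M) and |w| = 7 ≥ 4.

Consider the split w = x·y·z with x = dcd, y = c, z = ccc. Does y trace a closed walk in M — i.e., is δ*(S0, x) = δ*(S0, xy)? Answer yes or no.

no

State sequence: S0 -d-> S3 -c-> S3 -d-> S2 -c-> S1

After x (step 3): S2. After xy (step 4): S1.
They differ (S2 ≠ S1), so y is not a cycle from the state after x; this split is not the one the pumping-lemma construction produces, and pumping y need not keep the string in L(M).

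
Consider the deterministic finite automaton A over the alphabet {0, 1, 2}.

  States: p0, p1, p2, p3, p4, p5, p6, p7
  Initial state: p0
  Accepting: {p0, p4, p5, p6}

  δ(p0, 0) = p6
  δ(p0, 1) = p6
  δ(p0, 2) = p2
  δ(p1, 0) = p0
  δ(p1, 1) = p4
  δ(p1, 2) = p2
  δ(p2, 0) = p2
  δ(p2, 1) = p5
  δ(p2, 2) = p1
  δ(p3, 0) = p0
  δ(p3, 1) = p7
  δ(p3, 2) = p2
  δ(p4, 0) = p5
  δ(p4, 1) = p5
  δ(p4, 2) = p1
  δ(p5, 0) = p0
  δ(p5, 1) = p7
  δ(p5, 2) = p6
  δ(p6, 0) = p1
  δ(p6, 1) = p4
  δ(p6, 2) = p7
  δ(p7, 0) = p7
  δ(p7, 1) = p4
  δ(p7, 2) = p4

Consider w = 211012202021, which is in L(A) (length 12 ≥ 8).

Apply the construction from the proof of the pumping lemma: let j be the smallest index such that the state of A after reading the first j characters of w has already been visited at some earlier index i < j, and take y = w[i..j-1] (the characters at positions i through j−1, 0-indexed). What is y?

Run of A on w = 2 1 1 0 1 2 2 0 2 0 2 1:
  step 0: p0  (start)
  step 1: p2  (read 2: p0→p2)
  step 2: p5  (read 1: p2→p5)
  step 3: p7  (read 1: p5→p7)
  step 4: p7  (read 0: p7→p7)   ← first repeat (p7 seen earlier)
  step 5: p4  (read 1: p7→p4)
  step 6: p1  (read 2: p4→p1)
  step 7: p2  (read 2: p1→p2)
  step 8: p2  (read 0: p2→p2)
  step 9: p1  (read 2: p2→p1)
  step 10: p0  (read 0: p1→p0)
  step 11: p2  (read 2: p0→p2)
  step 12: p5  (read 1: p2→p5)

So i = 3, j = 4, giving x = w[0:3] = 211, y = w[3:4] = 0, z = w[4:12] = 12202021.
Check: |xy| = 4 ≤ 8 and |y| = 1 ≥ 1. Reading y takes A from p7 back to p7, so every xyⁱz is accepted.
The DFA has 8 states, so the proof of the pumping lemma guarantees a repeated state among the first 8+1 visited; the segment between the two visits is the pumpable y.

0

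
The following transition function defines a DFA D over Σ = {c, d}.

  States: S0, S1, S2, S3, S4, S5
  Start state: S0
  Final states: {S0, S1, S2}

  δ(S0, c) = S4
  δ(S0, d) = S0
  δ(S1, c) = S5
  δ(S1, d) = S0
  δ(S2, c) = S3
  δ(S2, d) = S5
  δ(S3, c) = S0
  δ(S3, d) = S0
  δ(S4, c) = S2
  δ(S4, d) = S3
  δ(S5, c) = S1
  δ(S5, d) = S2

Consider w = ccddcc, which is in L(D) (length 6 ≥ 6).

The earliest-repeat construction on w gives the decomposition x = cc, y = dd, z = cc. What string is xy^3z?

xy^3z = cc·dd·dd·dd·cc = ccddddddcc.
Reading y = dd takes D from S2 back to S2, so after x·y·y·y the machine is still in S2, and z then leads to the accepting state S0. Hence ccddddddcc ∈ L(D).

ccddddddcc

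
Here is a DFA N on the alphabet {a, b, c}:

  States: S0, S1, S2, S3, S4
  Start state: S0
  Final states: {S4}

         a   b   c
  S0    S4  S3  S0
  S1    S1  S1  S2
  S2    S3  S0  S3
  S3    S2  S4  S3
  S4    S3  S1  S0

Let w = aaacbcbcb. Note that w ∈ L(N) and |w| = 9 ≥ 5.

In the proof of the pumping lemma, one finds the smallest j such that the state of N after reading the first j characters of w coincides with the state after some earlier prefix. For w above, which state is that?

Run of N on w = a a a c b c b c b:
  step 0: S0  (start)
  step 1: S4  (read a: S0→S4)
  step 2: S3  (read a: S4→S3)
  step 3: S2  (read a: S3→S2)
  step 4: S3  (read c: S2→S3)   ← first repeat (S3 seen earlier)
  step 5: S4  (read b: S3→S4)
  step 6: S0  (read c: S4→S0)
  step 7: S3  (read b: S0→S3)
  step 8: S3  (read c: S3→S3)
  step 9: S4  (read b: S3→S4)

The earliest repeat is at step j = 4: N is in S3, which it already visited at step i = 2.

S3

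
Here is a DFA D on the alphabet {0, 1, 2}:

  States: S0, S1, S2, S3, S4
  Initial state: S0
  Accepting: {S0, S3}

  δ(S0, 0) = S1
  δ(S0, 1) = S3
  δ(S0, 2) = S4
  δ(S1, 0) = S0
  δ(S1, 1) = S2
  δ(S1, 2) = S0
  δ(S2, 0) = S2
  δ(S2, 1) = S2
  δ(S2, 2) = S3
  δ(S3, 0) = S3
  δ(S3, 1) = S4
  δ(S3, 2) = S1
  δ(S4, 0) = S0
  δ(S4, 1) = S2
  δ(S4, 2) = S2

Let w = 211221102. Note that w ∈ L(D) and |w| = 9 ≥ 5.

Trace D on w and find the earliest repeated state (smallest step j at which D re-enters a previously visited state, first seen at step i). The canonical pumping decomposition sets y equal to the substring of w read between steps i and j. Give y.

Run of D on w = 2 1 1 2 2 1 1 0 2:
  step 0: S0  (start)
  step 1: S4  (read 2: S0→S4)
  step 2: S2  (read 1: S4→S2)
  step 3: S2  (read 1: S2→S2)   ← first repeat (S2 seen earlier)
  step 4: S3  (read 2: S2→S3)
  step 5: S1  (read 2: S3→S1)
  step 6: S2  (read 1: S1→S2)
  step 7: S2  (read 1: S2→S2)
  step 8: S2  (read 0: S2→S2)
  step 9: S3  (read 2: S2→S3)

So i = 2, j = 3, giving x = w[0:2] = 21, y = w[2:3] = 1, z = w[3:9] = 221102.
Check: |xy| = 3 ≤ 5 and |y| = 1 ≥ 1. Reading y takes D from S2 back to S2, so every xyⁱz is accepted.

1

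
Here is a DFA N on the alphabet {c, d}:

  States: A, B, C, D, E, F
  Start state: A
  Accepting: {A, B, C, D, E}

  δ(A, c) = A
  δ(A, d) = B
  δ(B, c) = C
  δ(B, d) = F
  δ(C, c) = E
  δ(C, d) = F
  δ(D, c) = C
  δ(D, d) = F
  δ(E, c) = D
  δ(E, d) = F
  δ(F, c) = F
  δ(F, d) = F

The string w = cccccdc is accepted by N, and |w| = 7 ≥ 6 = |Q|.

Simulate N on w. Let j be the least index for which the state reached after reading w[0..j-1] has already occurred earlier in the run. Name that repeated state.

A

Run of N on w = c c c c c d c:
  step 0: A  (start)
  step 1: A  (read c: A→A)   ← first repeat (A seen earlier)
  step 2: A  (read c: A→A)
  step 3: A  (read c: A→A)
  step 4: A  (read c: A→A)
  step 5: A  (read c: A→A)
  step 6: B  (read d: A→B)
  step 7: C  (read c: B→C)

The earliest repeat is at step j = 1: N is in A, which it already visited at step i = 0.
Since N has 6 states, any run of length ≥ 6 visits 6+1 states, so by pigeonhole some state repeats within the first 6 steps — that repeat gives the pumpable loop.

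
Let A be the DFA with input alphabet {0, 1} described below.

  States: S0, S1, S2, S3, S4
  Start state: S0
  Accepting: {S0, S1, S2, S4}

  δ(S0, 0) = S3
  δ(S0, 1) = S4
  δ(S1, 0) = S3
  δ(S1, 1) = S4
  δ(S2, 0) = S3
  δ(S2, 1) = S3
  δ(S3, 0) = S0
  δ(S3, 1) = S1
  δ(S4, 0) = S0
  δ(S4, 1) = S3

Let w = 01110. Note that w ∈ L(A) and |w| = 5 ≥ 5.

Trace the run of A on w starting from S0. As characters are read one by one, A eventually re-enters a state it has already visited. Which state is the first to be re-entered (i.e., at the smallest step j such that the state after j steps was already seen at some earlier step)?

Run of A on w = 0 1 1 1 0:
  step 0: S0  (start)
  step 1: S3  (read 0: S0→S3)
  step 2: S1  (read 1: S3→S1)
  step 3: S4  (read 1: S1→S4)
  step 4: S3  (read 1: S4→S3)   ← first repeat (S3 seen earlier)
  step 5: S0  (read 0: S3→S0)

The earliest repeat is at step j = 4: A is in S3, which it already visited at step i = 1.
Since A has 5 states, any run of length ≥ 5 visits 5+1 states, so by pigeonhole some state repeats within the first 5 steps — that repeat gives the pumpable loop.

S3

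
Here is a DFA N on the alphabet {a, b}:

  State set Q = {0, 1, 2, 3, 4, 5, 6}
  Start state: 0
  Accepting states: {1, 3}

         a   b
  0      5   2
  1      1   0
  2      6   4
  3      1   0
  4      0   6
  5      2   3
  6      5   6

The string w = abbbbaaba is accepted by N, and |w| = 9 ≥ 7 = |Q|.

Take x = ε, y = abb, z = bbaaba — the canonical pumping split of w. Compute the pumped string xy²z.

xy^2z = ε·abb·abb·bbaaba = abbabbbbaaba.
Reading y = abb takes N from 0 back to 0, so after x·y·y the machine is still in 0, and z then leads to the accepting state 1. Hence abbabbbbaaba ∈ L(N).

abbabbbbaaba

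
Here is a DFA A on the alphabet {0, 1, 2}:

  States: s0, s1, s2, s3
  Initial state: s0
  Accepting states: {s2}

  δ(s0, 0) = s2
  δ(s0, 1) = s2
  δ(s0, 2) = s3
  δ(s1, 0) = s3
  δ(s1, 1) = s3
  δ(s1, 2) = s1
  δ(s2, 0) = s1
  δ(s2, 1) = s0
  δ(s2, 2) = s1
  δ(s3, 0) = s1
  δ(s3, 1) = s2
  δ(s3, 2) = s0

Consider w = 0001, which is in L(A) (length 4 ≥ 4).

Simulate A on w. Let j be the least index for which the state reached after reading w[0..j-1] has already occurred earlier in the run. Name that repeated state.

s2

State sequence: s0 -0-> s2 -0-> s1 -0-> s3 -1-> s2
First repeat at step 4: s2 was already visited.

The earliest repeat is at step j = 4: A is in s2, which it already visited at step i = 1.
With |Q| = 4, pigeonhole forces a state repeat no later than step 4; the substring read between the first and second visits to that state can be pumped.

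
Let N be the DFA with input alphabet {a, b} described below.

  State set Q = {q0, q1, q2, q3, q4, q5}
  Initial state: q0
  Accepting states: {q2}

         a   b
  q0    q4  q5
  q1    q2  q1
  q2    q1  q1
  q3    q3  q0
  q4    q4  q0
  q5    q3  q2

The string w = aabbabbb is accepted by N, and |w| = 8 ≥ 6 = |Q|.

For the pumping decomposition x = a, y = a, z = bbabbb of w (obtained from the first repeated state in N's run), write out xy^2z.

xy^2z = a·a·a·bbabbb = aaabbabbb.
Reading y = a takes N from q4 back to q4, so after x·y·y the machine is still in q4, and z then leads to the accepting state q2. Hence aaabbabbb ∈ L(N).

aaabbabbb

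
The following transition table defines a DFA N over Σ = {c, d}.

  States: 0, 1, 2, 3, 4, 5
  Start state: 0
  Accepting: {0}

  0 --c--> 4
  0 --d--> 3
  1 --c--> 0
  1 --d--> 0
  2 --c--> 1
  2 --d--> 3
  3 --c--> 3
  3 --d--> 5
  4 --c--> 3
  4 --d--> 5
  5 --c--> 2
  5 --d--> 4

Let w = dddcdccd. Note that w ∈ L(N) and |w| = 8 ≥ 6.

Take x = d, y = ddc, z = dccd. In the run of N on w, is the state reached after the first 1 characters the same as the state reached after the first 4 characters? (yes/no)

State sequence: 0 -d-> 3 -d-> 5 -d-> 4 -c-> 3

After x (step 1): 3. After xy (step 4): 3.
They match, so y = ddc drives N around a cycle from 3 back to itself; pumping y any number of times keeps N in 3 before reading z, and xyⁱz ∈ L(N) for every i ≥ 0.

yes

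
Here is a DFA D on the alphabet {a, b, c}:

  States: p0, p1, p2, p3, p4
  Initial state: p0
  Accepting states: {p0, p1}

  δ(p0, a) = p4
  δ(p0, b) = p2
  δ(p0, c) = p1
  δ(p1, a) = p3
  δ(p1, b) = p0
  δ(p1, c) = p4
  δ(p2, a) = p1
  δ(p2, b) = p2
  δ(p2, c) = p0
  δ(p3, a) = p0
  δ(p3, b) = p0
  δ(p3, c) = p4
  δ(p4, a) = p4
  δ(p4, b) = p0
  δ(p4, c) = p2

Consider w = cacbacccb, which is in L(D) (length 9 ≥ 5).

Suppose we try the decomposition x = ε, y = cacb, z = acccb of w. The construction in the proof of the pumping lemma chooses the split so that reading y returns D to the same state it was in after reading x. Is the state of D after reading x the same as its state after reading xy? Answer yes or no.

yes

Run of D on the first 4 characters of w = c a c b:
  step 0: p0  (start)
  step 1: p1  (read c: p0→p1)
  step 2: p3  (read a: p1→p3)
  step 3: p4  (read c: p3→p4)
  step 4: p0  (read b: p4→p0)

After x (step 0): p0. After xy (step 4): p0.
They match, so y = cacb drives D around a cycle from p0 back to itself; pumping y any number of times keeps D in p0 before reading z, and xyⁱz ∈ L(D) for every i ≥ 0.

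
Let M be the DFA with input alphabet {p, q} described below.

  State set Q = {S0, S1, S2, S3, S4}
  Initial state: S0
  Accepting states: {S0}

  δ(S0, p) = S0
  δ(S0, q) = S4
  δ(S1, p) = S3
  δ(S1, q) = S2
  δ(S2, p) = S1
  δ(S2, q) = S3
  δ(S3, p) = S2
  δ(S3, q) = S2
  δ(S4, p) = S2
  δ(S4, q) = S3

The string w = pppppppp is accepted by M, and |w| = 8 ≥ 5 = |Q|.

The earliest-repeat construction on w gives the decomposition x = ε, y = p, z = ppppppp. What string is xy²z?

ppppppppp

xy^2z = ε·p·p·ppppppp = ppppppppp.
Reading y = p takes M from S0 back to S0, so after x·y·y the machine is still in S0, and z then leads to the accepting state S0. Hence ppppppppp ∈ L(M).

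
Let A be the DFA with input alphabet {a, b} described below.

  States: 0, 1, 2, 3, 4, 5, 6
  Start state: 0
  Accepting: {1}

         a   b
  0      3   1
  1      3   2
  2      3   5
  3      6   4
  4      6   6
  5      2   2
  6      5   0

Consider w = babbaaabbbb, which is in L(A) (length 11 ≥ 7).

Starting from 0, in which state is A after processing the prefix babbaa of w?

2

State sequence: 0 -b-> 1 -a-> 3 -b-> 4 -b-> 6 -a-> 5 -a-> 2

After reading 6 characters, A is in state 2.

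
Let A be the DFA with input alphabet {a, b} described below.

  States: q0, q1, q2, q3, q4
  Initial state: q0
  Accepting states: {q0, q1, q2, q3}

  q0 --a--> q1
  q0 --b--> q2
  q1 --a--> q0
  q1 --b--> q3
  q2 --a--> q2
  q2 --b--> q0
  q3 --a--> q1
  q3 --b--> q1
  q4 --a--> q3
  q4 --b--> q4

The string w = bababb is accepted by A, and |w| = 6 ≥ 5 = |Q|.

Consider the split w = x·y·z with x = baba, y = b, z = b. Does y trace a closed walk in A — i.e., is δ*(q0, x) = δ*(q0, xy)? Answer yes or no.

no

State sequence: q0 -b-> q2 -a-> q2 -b-> q0 -a-> q1 -b-> q3

After x (step 4): q1. After xy (step 5): q3.
They differ (q1 ≠ q3), so y is not a cycle from the state after x; this split is not the one the pumping-lemma construction produces, and pumping y need not keep the string in L(A).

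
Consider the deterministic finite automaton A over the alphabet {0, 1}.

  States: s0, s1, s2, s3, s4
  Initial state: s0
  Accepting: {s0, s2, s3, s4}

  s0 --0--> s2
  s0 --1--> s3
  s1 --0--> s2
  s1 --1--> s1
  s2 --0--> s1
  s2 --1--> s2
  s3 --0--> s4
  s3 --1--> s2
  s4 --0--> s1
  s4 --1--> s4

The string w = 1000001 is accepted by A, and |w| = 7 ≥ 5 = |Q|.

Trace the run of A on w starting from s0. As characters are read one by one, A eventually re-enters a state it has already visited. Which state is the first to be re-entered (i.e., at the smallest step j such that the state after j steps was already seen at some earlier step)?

State sequence: s0 -1-> s3 -0-> s4 -0-> s1 -0-> s2 -0-> s1 -0-> s2 -1-> s2
First repeat at step 5: s1 was already visited.

The earliest repeat is at step j = 5: A is in s1, which it already visited at step i = 3.
The DFA has 5 states, so the proof of the pumping lemma guarantees a repeated state among the first 5+1 visited; the segment between the two visits is the pumpable y.

s1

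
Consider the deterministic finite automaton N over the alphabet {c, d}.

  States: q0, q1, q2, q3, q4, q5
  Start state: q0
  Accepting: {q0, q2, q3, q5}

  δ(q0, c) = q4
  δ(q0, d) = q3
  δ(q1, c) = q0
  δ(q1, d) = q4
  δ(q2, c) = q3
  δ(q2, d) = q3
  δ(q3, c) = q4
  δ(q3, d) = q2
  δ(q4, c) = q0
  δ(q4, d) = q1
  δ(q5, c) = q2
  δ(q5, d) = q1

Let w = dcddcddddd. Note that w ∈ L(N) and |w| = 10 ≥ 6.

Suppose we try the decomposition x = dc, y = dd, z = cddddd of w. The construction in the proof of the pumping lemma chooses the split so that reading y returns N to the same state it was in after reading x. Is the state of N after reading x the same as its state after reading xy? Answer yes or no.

yes

Run of N on the first 4 characters of w = d c d d:
  step 0: q0  (start)
  step 1: q3  (read d: q0→q3)
  step 2: q4  (read c: q3→q4)
  step 3: q1  (read d: q4→q1)
  step 4: q4  (read d: q1→q4)

After x (step 2): q4. After xy (step 4): q4.
They match, so y = dd drives N around a cycle from q4 back to itself; pumping y any number of times keeps N in q4 before reading z, and xyⁱz ∈ L(N) for every i ≥ 0.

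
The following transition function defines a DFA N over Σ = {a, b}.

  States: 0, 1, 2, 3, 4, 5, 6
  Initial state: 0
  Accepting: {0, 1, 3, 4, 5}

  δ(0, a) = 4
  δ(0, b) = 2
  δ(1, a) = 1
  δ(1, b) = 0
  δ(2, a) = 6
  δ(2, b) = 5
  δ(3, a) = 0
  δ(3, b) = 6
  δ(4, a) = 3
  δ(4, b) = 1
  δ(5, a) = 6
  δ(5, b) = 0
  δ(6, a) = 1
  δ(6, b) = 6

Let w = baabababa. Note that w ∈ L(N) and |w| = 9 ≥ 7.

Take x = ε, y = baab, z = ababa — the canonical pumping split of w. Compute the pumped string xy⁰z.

ababa

xy⁰z = xz = ε·ababa = ababa.
Reading y = baab takes N from 0 back to 0, so after x the machine is still in 0, and z then leads to the accepting state 4. Hence ababa ∈ L(N).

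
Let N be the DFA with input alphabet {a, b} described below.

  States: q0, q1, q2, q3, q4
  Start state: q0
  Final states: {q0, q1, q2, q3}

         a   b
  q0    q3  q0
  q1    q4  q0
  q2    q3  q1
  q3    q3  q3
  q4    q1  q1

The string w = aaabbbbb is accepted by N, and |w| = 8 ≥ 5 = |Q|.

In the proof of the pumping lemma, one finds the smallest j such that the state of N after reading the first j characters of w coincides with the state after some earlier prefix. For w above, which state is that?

Run of N on w = a a a b b b b b:
  step 0: q0  (start)
  step 1: q3  (read a: q0→q3)
  step 2: q3  (read a: q3→q3)   ← first repeat (q3 seen earlier)
  step 3: q3  (read a: q3→q3)
  step 4: q3  (read b: q3→q3)
  step 5: q3  (read b: q3→q3)
  step 6: q3  (read b: q3→q3)
  step 7: q3  (read b: q3→q3)
  step 8: q3  (read b: q3→q3)

The earliest repeat is at step j = 2: N is in q3, which it already visited at step i = 1.

q3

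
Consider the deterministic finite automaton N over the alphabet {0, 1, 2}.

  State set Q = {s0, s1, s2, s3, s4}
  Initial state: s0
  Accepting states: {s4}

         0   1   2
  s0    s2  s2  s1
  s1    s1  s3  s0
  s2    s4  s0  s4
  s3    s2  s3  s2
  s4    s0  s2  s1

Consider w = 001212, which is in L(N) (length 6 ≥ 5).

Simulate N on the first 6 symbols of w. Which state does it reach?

Run of N on the first 6 characters of w = 0 0 1 2 1 2:
  step 0: s0  (start)
  step 1: s2  (read 0: s0→s2)
  step 2: s4  (read 0: s2→s4)
  step 3: s2  (read 1: s4→s2)
  step 4: s4  (read 2: s2→s4)
  step 5: s2  (read 1: s4→s2)
  step 6: s4  (read 2: s2→s4)

After reading 6 characters, N is in state s4.

s4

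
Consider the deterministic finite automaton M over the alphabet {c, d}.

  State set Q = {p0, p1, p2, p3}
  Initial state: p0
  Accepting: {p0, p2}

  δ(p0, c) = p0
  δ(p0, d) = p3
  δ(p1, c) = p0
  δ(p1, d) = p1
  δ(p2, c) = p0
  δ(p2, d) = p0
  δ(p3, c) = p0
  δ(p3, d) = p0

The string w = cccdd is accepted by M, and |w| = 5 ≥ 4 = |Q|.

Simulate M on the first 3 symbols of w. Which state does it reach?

Run of M on the first 3 characters of w = c c c:
  step 0: p0  (start)
  step 1: p0  (read c: p0→p0)
  step 2: p0  (read c: p0→p0)
  step 3: p0  (read c: p0→p0)

After reading 3 characters, M is in state p0.

p0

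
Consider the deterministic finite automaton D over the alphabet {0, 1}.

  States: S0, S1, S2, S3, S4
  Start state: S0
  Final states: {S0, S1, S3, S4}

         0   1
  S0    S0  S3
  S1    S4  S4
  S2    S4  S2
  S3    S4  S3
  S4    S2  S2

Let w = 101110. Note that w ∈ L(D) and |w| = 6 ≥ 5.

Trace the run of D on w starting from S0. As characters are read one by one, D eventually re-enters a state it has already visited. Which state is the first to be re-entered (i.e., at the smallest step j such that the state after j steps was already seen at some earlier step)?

S2

Run of D on w = 1 0 1 1 1 0:
  step 0: S0  (start)
  step 1: S3  (read 1: S0→S3)
  step 2: S4  (read 0: S3→S4)
  step 3: S2  (read 1: S4→S2)
  step 4: S2  (read 1: S2→S2)   ← first repeat (S2 seen earlier)
  step 5: S2  (read 1: S2→S2)
  step 6: S4  (read 0: S2→S4)

The earliest repeat is at step j = 4: D is in S2, which it already visited at step i = 3.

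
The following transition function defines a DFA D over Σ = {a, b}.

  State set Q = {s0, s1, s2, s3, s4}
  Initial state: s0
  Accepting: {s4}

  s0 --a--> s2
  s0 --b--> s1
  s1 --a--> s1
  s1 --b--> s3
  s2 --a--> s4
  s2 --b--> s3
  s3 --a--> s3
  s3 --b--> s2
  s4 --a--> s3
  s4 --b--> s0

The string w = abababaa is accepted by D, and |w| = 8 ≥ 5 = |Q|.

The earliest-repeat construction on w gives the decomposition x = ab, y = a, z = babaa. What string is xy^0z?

xy⁰z = xz = ab·babaa = abbabaa.
Reading y = a takes D from s3 back to s3, so after x the machine is still in s3, and z then leads to the accepting state s4. Hence abbabaa ∈ L(D).

abbabaa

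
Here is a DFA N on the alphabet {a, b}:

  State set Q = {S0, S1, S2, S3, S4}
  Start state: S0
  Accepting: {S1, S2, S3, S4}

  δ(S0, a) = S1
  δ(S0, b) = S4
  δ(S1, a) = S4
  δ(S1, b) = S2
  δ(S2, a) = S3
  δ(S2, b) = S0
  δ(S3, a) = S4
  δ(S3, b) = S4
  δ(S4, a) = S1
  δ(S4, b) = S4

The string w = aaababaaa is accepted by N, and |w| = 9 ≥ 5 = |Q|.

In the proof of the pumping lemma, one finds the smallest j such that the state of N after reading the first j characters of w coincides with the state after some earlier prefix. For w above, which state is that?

State sequence: S0 -a-> S1 -a-> S4 -a-> S1 -b-> S2 -a-> S3 -b-> S4 -a-> S1 -a-> S4 -a-> S1
First repeat at step 3: S1 was already visited.

The earliest repeat is at step j = 3: N is in S1, which it already visited at step i = 1.
Since N has 5 states, any run of length ≥ 5 visits 5+1 states, so by pigeonhole some state repeats within the first 5 steps — that repeat gives the pumpable loop.

S1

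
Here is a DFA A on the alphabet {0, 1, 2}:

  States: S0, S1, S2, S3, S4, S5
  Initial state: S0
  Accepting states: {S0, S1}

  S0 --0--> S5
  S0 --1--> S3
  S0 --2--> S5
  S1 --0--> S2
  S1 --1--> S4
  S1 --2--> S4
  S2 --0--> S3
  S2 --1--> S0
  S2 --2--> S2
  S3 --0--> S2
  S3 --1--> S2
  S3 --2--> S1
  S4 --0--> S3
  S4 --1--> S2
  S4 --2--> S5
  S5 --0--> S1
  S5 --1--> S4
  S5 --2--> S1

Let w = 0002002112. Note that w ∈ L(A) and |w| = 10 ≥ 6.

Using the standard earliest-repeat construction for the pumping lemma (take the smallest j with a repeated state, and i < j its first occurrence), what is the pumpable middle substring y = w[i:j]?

2

Run of A on w = 0 0 0 2 0 0 2 1 1 2:
  step 0: S0  (start)
  step 1: S5  (read 0: S0→S5)
  step 2: S1  (read 0: S5→S1)
  step 3: S2  (read 0: S1→S2)
  step 4: S2  (read 2: S2→S2)   ← first repeat (S2 seen earlier)
  step 5: S3  (read 0: S2→S3)
  step 6: S2  (read 0: S3→S2)
  step 7: S2  (read 2: S2→S2)
  step 8: S0  (read 1: S2→S0)
  step 9: S3  (read 1: S0→S3)
  step 10: S1  (read 2: S3→S1)

So i = 3, j = 4, giving x = w[0:3] = 000, y = w[3:4] = 2, z = w[4:10] = 002112.
Check: |xy| = 4 ≤ 6 and |y| = 1 ≥ 1. Reading y takes A from S2 back to S2, so every xyⁱz is accepted.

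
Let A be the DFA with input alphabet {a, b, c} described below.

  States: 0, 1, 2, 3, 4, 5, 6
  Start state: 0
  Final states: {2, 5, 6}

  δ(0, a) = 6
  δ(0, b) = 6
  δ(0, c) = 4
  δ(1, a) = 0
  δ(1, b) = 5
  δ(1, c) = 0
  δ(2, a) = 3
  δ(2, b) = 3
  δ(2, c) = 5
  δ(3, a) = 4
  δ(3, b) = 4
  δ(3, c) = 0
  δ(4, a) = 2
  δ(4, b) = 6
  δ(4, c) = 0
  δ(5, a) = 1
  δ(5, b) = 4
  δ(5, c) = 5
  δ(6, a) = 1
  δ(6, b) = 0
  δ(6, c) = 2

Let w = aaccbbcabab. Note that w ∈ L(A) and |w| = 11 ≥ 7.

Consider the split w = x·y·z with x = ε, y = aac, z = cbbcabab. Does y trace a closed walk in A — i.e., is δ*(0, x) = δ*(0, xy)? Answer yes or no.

State sequence: 0 -a-> 6 -a-> 1 -c-> 0

After x (step 0): 0. After xy (step 3): 0.
They match, so y = aac drives A around a cycle from 0 back to itself; pumping y any number of times keeps A in 0 before reading z, and xyⁱz ∈ L(A) for every i ≥ 0.

yes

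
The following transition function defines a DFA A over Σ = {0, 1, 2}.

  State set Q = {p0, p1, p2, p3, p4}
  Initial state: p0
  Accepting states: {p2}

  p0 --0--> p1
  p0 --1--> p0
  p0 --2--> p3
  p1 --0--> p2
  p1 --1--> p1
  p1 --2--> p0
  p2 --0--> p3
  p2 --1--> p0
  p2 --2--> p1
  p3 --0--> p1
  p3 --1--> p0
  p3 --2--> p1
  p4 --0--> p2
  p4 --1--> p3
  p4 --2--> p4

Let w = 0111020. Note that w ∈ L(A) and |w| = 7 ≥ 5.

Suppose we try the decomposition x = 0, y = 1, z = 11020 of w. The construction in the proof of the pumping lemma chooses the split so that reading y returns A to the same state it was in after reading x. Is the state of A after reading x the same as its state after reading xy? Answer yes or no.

yes

Run of A on the first 2 characters of w = 0 1:
  step 0: p0  (start)
  step 1: p1  (read 0: p0→p1)
  step 2: p1  (read 1: p1→p1)

After x (step 1): p1. After xy (step 2): p1.
They match, so y = 1 drives A around a cycle from p1 back to itself; pumping y any number of times keeps A in p1 before reading z, and xyⁱz ∈ L(A) for every i ≥ 0.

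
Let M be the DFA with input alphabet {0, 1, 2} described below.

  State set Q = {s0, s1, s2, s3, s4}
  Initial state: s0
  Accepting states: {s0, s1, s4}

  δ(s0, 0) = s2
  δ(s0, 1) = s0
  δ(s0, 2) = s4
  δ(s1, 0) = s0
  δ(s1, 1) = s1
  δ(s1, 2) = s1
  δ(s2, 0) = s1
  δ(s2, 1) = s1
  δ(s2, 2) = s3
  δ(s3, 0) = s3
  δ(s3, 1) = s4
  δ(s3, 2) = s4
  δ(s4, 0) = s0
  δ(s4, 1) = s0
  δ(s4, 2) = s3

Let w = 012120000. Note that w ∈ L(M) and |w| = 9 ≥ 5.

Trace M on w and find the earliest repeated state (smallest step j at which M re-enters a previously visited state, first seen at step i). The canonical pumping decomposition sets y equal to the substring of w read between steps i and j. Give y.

2

State sequence: s0 -0-> s2 -1-> s1 -2-> s1 -1-> s1 -2-> s1 -0-> s0 -0-> s2 -0-> s1 -0-> s0
First repeat at step 3: s1 was already visited.

So i = 2, j = 3, giving x = w[0:2] = 01, y = w[2:3] = 2, z = w[3:9] = 120000.
Check: |xy| = 3 ≤ 5 and |y| = 1 ≥ 1. Reading y takes M from s1 back to s1, so every xyⁱz is accepted.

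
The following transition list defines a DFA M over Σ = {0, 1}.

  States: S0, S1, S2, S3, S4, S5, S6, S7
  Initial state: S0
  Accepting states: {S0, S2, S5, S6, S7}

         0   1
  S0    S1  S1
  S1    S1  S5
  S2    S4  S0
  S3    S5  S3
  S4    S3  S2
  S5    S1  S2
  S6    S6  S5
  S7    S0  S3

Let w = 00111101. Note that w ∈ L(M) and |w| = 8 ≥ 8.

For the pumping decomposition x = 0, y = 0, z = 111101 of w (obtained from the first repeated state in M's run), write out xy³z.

0000111101

xy^3z = 0·0·0·0·111101 = 0000111101.
Reading y = 0 takes M from S1 back to S1, so after x·y·y·y the machine is still in S1, and z then leads to the accepting state S5. Hence 0000111101 ∈ L(M).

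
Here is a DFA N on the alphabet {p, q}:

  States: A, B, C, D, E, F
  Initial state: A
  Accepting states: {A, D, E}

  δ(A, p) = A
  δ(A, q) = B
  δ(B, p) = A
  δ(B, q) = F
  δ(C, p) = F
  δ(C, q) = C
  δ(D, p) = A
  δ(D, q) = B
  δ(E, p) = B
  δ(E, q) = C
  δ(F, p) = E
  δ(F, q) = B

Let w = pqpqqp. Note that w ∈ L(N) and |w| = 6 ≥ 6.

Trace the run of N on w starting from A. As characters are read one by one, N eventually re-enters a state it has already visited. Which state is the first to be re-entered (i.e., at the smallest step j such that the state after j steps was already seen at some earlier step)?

Run of N on w = p q p q q p:
  step 0: A  (start)
  step 1: A  (read p: A→A)   ← first repeat (A seen earlier)
  step 2: B  (read q: A→B)
  step 3: A  (read p: B→A)
  step 4: B  (read q: A→B)
  step 5: F  (read q: B→F)
  step 6: E  (read p: F→E)

The earliest repeat is at step j = 1: N is in A, which it already visited at step i = 0.

A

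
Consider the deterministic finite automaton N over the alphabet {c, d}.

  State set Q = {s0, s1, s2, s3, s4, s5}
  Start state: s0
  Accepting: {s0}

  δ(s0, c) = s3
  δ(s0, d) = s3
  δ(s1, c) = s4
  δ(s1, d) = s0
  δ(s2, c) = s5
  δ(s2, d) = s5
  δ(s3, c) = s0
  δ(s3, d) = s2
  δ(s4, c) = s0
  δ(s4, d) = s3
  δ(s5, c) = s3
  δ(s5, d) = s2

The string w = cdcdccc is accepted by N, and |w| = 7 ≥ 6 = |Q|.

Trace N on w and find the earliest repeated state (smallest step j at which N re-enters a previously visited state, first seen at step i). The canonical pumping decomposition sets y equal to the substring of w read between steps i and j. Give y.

Run of N on w = c d c d c c c:
  step 0: s0  (start)
  step 1: s3  (read c: s0→s3)
  step 2: s2  (read d: s3→s2)
  step 3: s5  (read c: s2→s5)
  step 4: s2  (read d: s5→s2)   ← first repeat (s2 seen earlier)
  step 5: s5  (read c: s2→s5)
  step 6: s3  (read c: s5→s3)
  step 7: s0  (read c: s3→s0)

So i = 2, j = 4, giving x = w[0:2] = cd, y = w[2:4] = cd, z = w[4:7] = ccc.
Check: |xy| = 4 ≤ 6 and |y| = 2 ≥ 1. Reading y takes N from s2 back to s2, so every xyⁱz is accepted.
The DFA has 6 states, so the proof of the pumping lemma guarantees a repeated state among the first 6+1 visited; the segment between the two visits is the pumpable y.

cd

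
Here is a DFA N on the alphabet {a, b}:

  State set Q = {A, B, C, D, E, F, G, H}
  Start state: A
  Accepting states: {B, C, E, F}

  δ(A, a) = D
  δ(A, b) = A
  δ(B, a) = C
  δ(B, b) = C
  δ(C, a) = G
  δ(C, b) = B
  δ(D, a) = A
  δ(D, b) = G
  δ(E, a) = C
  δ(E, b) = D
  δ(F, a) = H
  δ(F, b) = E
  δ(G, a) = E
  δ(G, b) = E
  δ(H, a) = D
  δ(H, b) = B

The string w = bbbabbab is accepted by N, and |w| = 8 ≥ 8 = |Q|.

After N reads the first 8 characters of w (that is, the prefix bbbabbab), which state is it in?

State sequence: A -b-> A -b-> A -b-> A -a-> D -b-> G -b-> E -a-> C -b-> B

After reading 8 characters, N is in state B.

B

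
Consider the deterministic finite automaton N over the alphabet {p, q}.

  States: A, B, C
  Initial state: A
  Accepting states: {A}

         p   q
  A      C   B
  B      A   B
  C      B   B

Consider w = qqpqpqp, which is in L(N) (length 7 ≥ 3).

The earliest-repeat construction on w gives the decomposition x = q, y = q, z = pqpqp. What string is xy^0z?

xy⁰z = xz = q·pqpqp = qpqpqp.
Reading y = q takes N from B back to B, so after x the machine is still in B, and z then leads to the accepting state A. Hence qpqpqp ∈ L(N).

qpqpqp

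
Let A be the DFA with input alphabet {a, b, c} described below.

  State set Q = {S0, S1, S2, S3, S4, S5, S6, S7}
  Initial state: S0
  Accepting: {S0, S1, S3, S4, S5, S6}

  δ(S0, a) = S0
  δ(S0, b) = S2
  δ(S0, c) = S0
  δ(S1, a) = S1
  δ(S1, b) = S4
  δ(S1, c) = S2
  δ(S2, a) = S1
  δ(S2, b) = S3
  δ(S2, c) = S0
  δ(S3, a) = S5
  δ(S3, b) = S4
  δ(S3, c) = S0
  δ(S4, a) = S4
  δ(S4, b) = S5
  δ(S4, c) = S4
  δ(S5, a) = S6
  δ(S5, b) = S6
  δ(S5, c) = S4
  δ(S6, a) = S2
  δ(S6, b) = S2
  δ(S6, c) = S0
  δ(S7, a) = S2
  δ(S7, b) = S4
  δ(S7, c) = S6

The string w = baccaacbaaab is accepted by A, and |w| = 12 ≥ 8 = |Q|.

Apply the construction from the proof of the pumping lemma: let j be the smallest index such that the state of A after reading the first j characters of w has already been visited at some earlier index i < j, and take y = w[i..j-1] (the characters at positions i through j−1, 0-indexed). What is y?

ac

Run of A on w = b a c c a a c b a a a b:
  step 0: S0  (start)
  step 1: S2  (read b: S0→S2)
  step 2: S1  (read a: S2→S1)
  step 3: S2  (read c: S1→S2)   ← first repeat (S2 seen earlier)
  step 4: S0  (read c: S2→S0)
  step 5: S0  (read a: S0→S0)
  step 6: S0  (read a: S0→S0)
  step 7: S0  (read c: S0→S0)
  step 8: S2  (read b: S0→S2)
  step 9: S1  (read a: S2→S1)
  step 10: S1  (read a: S1→S1)
  step 11: S1  (read a: S1→S1)
  step 12: S4  (read b: S1→S4)

So i = 1, j = 3, giving x = w[0:1] = b, y = w[1:3] = ac, z = w[3:12] = caacbaaab.
Check: |xy| = 3 ≤ 8 and |y| = 2 ≥ 1. Reading y takes A from S2 back to S2, so every xyⁱz is accepted.
The DFA has 8 states, so the proof of the pumping lemma guarantees a repeated state among the first 8+1 visited; the segment between the two visits is the pumpable y.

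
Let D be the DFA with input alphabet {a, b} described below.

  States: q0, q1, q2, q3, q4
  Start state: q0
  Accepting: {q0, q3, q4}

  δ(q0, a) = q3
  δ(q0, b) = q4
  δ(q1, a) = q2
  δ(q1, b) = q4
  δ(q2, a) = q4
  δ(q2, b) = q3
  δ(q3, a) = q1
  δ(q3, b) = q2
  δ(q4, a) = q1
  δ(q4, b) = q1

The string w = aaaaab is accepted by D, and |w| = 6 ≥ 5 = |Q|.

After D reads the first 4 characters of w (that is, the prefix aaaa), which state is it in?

q4

State sequence: q0 -a-> q3 -a-> q1 -a-> q2 -a-> q4

After reading 4 characters, D is in state q4.
(This kind of state-tracing is the core of the pumping-lemma construction: with 5 states, pigeonhole forces a repeat within the first 5 steps.)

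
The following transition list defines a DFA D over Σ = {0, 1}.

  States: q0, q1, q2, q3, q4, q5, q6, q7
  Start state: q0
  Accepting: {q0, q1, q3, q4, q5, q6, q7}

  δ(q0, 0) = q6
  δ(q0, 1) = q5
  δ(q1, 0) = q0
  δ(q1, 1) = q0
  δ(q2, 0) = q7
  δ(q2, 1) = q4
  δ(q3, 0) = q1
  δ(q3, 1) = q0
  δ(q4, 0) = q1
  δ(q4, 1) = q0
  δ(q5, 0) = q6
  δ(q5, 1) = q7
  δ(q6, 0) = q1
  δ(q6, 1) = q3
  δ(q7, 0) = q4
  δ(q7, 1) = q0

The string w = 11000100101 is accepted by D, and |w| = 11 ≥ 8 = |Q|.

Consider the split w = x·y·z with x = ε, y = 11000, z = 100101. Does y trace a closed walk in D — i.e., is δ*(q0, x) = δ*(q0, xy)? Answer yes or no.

State sequence: q0 -1-> q5 -1-> q7 -0-> q4 -0-> q1 -0-> q0

After x (step 0): q0. After xy (step 5): q0.
They match, so y = 11000 drives D around a cycle from q0 back to itself; pumping y any number of times keeps D in q0 before reading z, and xyⁱz ∈ L(D) for every i ≥ 0.

yes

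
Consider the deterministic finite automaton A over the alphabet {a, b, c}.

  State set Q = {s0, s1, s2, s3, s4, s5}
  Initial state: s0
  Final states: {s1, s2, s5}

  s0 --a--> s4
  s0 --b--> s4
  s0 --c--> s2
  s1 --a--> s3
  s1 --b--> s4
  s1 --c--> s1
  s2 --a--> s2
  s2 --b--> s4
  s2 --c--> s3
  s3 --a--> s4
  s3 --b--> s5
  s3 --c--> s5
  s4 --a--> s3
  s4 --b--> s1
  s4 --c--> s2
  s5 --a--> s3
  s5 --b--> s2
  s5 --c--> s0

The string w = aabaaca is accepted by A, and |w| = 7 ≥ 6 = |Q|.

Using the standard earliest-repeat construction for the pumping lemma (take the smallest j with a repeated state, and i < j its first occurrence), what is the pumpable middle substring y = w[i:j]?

Run of A on w = a a b a a c a:
  step 0: s0  (start)
  step 1: s4  (read a: s0→s4)
  step 2: s3  (read a: s4→s3)
  step 3: s5  (read b: s3→s5)
  step 4: s3  (read a: s5→s3)   ← first repeat (s3 seen earlier)
  step 5: s4  (read a: s3→s4)
  step 6: s2  (read c: s4→s2)
  step 7: s2  (read a: s2→s2)

So i = 2, j = 4, giving x = w[0:2] = aa, y = w[2:4] = ba, z = w[4:7] = aca.
Check: |xy| = 4 ≤ 6 and |y| = 2 ≥ 1. Reading y takes A from s3 back to s3, so every xyⁱz is accepted.
Since A has 6 states, any run of length ≥ 6 visits 6+1 states, so by pigeonhole some state repeats within the first 6 steps — that repeat gives the pumpable loop.

ba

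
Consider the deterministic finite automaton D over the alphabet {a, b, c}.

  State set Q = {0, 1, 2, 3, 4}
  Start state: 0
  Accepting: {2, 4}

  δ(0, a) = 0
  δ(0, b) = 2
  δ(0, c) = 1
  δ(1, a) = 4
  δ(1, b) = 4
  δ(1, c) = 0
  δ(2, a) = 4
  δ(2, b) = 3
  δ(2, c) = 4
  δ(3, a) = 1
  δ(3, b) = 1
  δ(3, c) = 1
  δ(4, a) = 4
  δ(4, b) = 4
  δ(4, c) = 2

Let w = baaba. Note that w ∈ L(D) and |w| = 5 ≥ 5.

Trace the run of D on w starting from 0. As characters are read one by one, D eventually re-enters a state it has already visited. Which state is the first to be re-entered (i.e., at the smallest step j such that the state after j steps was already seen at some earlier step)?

4

State sequence: 0 -b-> 2 -a-> 4 -a-> 4 -b-> 4 -a-> 4
First repeat at step 3: 4 was already visited.

The earliest repeat is at step j = 3: D is in 4, which it already visited at step i = 2.
With |Q| = 5, pigeonhole forces a state repeat no later than step 5; the substring read between the first and second visits to that state can be pumped.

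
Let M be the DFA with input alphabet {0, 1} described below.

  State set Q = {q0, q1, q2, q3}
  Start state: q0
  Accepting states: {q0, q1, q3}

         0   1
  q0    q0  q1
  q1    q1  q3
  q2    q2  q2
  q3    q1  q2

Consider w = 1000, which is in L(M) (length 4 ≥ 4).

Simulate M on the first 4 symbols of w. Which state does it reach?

State sequence: q0 -1-> q1 -0-> q1 -0-> q1 -0-> q1

After reading 4 characters, M is in state q1.

q1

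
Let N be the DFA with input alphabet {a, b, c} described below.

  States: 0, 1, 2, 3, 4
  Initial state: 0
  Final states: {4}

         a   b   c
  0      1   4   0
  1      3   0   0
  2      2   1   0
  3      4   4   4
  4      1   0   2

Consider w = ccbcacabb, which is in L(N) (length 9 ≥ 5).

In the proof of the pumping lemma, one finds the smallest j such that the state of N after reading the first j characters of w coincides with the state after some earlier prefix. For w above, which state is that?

State sequence: 0 -c-> 0 -c-> 0 -b-> 4 -c-> 2 -a-> 2 -c-> 0 -a-> 1 -b-> 0 -b-> 4
First repeat at step 1: 0 was already visited.

The earliest repeat is at step j = 1: N is in 0, which it already visited at step i = 0.
The DFA has 5 states, so the proof of the pumping lemma guarantees a repeated state among the first 5+1 visited; the segment between the two visits is the pumpable y.

0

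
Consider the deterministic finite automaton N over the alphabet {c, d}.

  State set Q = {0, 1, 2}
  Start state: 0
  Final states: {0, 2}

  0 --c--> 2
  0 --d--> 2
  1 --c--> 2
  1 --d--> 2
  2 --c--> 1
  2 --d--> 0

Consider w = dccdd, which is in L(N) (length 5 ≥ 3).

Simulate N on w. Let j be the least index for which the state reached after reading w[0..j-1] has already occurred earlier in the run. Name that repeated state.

Run of N on w = d c c d d:
  step 0: 0  (start)
  step 1: 2  (read d: 0→2)
  step 2: 1  (read c: 2→1)
  step 3: 2  (read c: 1→2)   ← first repeat (2 seen earlier)
  step 4: 0  (read d: 2→0)
  step 5: 2  (read d: 0→2)

The earliest repeat is at step j = 3: N is in 2, which it already visited at step i = 1.
The DFA has 3 states, so the proof of the pumping lemma guarantees a repeated state among the first 3+1 visited; the segment between the two visits is the pumpable y.

2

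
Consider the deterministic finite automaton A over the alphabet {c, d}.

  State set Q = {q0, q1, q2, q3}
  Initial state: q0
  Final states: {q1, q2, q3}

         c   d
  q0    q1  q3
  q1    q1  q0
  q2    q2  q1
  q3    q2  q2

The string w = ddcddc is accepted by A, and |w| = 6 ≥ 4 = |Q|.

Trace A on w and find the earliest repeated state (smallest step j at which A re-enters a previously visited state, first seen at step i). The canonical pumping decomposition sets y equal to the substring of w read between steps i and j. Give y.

c

Run of A on w = d d c d d c:
  step 0: q0  (start)
  step 1: q3  (read d: q0→q3)
  step 2: q2  (read d: q3→q2)
  step 3: q2  (read c: q2→q2)   ← first repeat (q2 seen earlier)
  step 4: q1  (read d: q2→q1)
  step 5: q0  (read d: q1→q0)
  step 6: q1  (read c: q0→q1)

So i = 2, j = 3, giving x = w[0:2] = dd, y = w[2:3] = c, z = w[3:6] = ddc.
Check: |xy| = 3 ≤ 4 and |y| = 1 ≥ 1. Reading y takes A from q2 back to q2, so every xyⁱz is accepted.
With |Q| = 4, pigeonhole forces a state repeat no later than step 4; the substring read between the first and second visits to that state can be pumped.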